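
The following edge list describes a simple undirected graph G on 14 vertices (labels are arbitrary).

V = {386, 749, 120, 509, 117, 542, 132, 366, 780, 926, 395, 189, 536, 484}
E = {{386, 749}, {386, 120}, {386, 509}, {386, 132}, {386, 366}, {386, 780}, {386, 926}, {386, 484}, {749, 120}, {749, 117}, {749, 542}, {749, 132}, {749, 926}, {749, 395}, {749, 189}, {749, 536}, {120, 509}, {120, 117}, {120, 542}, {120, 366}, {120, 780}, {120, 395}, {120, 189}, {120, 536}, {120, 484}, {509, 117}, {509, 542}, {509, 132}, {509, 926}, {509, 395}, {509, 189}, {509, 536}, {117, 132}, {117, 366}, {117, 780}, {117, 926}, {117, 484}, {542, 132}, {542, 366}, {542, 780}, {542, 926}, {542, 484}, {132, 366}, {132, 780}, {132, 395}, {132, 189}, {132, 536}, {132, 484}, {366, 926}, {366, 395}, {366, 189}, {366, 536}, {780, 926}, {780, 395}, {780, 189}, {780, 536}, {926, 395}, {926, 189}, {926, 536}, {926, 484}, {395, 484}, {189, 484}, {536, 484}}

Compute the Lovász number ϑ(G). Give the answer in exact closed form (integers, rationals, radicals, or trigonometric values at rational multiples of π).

N(484) = {386, 120, 117, 542, 132, 926, 395, 189, 536}, |N(484)| = 9.
Vertex 189 has 8 neighbors: 749, 120, 509, 132, 366, 780, 926, 484.
Vertex 542 has 8 neighbors: 749, 120, 509, 132, 366, 780, 926, 484.
N(926) = {386, 749, 509, 117, 542, 366, 780, 395, 189, 536, 484}, |N(926)| = 11.
Complete 3-partite, parts [6, 5, 3]: perfect, ϑ = α = 6.
Numerically 6.000000000.
Check 6 ≤ 6 ≤ 6: collapsed.

6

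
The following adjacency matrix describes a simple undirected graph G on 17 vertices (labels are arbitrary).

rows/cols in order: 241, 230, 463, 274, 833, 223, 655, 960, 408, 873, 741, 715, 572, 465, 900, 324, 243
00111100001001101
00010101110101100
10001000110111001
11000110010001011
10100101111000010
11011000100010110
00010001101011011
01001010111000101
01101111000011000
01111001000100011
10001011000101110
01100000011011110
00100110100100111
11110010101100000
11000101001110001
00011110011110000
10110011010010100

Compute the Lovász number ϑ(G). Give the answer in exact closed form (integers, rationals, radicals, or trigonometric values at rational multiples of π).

sqrt(17)

Vertex 243 has 8 neighbors: 241, 463, 274, 655, 960, 873, 572, 900.
deg(230) = 8; N(230) = {274, 223, 960, 408, 873, 715, 465, 900}.
N(655) = {274, 960, 408, 741, 572, 465, 324, 243}, |N(655)| = 8.
N(274) = {241, 230, 223, 655, 873, 465, 324, 243}, |N(274)| = 8.
17-vertex 8-regular graph: SR(17,8,3,4) — a Paley graph.
spec(A) ≈ [8.0, 1.5616, -2.5616] (distinct, 4 d.p.).
ϑ = −N·λ_min/(λ_max−λ_min) = −17·(-sqrt(17)/2 - 1/2)/(8−(-sqrt(17)/2 - 1/2)) = sqrt(17).
≈ 4.12311 (to 5 d.p.).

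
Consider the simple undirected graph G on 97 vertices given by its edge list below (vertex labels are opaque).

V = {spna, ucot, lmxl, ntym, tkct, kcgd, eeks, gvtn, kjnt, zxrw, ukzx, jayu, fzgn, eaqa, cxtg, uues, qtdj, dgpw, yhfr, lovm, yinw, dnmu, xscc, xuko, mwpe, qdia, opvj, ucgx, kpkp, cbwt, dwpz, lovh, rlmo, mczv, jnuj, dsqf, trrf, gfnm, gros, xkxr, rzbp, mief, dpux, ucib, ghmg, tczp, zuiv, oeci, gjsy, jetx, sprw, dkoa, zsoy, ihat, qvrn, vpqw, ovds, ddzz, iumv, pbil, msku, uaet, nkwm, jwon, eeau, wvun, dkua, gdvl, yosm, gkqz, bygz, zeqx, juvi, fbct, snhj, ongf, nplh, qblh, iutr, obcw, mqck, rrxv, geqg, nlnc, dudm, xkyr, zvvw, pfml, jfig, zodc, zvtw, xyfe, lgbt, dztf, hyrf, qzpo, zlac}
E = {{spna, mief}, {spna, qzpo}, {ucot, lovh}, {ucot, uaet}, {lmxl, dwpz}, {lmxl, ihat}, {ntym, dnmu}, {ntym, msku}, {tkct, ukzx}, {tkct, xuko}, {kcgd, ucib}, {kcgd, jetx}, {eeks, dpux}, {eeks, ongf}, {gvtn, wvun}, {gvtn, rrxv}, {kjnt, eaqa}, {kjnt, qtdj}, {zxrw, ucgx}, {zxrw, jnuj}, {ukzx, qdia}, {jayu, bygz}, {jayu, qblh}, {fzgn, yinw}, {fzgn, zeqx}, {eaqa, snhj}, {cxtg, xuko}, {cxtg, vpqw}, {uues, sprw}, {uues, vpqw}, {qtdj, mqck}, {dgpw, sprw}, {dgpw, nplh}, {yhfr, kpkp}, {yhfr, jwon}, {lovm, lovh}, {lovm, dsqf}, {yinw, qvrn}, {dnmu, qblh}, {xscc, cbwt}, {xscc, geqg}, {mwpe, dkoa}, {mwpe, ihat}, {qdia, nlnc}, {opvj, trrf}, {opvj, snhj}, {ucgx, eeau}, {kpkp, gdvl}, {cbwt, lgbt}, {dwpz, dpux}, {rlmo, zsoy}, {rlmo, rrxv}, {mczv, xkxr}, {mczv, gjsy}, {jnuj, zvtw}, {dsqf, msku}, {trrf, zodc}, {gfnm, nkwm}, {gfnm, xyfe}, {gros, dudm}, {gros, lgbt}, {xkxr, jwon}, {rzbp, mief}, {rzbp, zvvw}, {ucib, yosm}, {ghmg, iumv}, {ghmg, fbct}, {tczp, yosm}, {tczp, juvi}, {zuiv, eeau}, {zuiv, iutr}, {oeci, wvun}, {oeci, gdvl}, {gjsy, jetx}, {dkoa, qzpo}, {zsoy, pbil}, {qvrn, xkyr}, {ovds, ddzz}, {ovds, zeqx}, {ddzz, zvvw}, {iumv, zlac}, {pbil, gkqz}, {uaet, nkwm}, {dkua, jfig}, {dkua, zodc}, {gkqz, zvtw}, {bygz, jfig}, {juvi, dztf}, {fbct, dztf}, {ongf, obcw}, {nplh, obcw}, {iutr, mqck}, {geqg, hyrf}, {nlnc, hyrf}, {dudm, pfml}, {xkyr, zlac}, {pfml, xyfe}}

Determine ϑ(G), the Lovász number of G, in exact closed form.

97*cos(pi/97)/(cos(pi/97) + 1)

deg(zeqx) = 2; N(zeqx) = {fzgn, ovds}.
N(fbct) = {ghmg, dztf}, |N(fbct)| = 2.
N(dwpz) = {lmxl, dpux}, |N(dwpz)| = 2.
N(xuko) = {tkct, cxtg}, |N(xuko)| = 2.
97-vertex 2-regular graph: connected 2-regular on 97 ⇒ C_{97}.
A has 49 distinct eigenvalues ≈ [2.0, 1.99581, 1.98324, 1.96236, 1.93324, 1.89602, 1.85084, 1.7979, 1.73742, 1.66966, 1.59489, 1.51343, 1.42562, 1.33183, 1.23246, 1.12791, 1.01864, 0.90509, 0.78775, 0.6671, 0.54366, 0.41794, 0.29046, 0.16176, 0.03239, -0.09712, -0.22623, -0.35438, -0.48105, -0.6057, -0.72781, -0.84687, -0.96237, -1.07384, -1.1808, -1.28282, -1.37945, -1.47029, -1.55497, -1.63313, -1.70443, -1.76859, -1.82533, -1.87441, -1.91563, -1.94882, -1.97383, -1.99057, -1.99895].
With N=97: ϑ(G) = 97·(-(-1)*2*cos(pi/97))/(2−(-2*cos(pi/97))) = 97*cos(pi/97)/(cos(pi/97) + 1).
= 48.4873… (decimal).
α=48, χ(Ḡ)=49; ϑ=97*cos(pi/97)/(cos(pi/97) + 1) lies between (both strict).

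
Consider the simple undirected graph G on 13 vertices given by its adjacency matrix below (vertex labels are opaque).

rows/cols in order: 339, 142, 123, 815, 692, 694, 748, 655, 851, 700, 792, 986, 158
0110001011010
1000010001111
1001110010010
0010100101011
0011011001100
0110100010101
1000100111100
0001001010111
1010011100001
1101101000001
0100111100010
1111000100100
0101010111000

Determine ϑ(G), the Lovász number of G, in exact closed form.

N(815) = {123, 692, 655, 700, 986, 158}, |N(815)| = 6.
N(142) = {339, 694, 700, 792, 986, 158}, |N(142)| = 6.
deg(748) = 6; N(748) = {339, 692, 655, 851, 700, 792}.
N(655) = {815, 748, 851, 792, 986, 158}, |N(655)| = 6.
deg(v) = 6 for all v (|V|=13); SR(13,6,2,3) — a Paley graph.
A has 3 distinct eigenvalues ≈ [6.0, 1.302776, -2.302776].
Lovász (edge-transitive): ϑ = −13·(-sqrt(13)/2 - 1/2)/((6)−(-sqrt(13)/2 - 1/2)) = sqrt(13).
= 3.60555128… (decimal).

sqrt(13)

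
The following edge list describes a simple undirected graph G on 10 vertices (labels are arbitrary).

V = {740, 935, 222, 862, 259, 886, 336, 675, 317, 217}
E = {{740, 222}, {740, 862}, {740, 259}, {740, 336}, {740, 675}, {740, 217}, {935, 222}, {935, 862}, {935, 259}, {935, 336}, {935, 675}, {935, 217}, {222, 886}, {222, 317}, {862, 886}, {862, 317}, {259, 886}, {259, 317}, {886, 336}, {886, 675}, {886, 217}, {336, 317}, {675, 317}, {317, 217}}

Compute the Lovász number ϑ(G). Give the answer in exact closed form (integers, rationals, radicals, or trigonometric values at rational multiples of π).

6

Vertex 740 has 6 neighbors: 222, 862, 259, 336, 675, 217.
N(935) = {222, 862, 259, 336, 675, 217}, |N(935)| = 6.
Vertex 336 has 4 neighbors: 740, 935, 886, 317.
Vertex 259 has 4 neighbors: 740, 935, 886, 317.
K_{6,4} (perfect); ϑ(G) = α(G) = max{6,4} = 6.
ϑ(G) ≈ 6.000000.
Lovász sandwich 6 ≤ 6 ≤ 6: collapsed.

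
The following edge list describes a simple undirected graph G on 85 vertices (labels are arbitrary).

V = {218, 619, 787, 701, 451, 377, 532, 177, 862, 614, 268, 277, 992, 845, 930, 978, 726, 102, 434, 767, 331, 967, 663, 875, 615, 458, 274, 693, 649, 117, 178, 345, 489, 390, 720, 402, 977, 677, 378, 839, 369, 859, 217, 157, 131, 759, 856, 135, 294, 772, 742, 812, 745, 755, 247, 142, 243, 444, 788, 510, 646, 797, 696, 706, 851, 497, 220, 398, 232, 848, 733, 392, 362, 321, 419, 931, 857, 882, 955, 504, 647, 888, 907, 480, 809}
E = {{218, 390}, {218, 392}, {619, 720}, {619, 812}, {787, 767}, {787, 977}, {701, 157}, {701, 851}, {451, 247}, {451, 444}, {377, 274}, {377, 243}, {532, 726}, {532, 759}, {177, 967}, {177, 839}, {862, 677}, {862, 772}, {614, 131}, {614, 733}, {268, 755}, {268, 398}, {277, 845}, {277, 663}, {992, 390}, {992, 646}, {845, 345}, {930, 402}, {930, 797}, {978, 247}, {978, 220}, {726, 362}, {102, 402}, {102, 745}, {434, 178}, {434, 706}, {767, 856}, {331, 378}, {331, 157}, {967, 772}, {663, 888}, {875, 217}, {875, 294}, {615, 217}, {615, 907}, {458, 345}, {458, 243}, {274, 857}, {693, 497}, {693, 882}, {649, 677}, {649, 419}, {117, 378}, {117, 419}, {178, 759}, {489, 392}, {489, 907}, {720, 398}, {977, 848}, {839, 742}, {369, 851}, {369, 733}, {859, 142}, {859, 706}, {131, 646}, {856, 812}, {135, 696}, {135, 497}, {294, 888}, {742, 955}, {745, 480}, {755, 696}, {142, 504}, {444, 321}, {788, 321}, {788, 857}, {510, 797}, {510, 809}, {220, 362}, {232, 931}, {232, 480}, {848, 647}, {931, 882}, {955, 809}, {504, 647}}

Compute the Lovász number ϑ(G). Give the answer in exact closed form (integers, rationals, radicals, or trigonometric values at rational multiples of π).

85*cos(pi/85)/(cos(pi/85) + 1)

Vertex 663 has 2 neighbors: 277, 888.
Vertex 615 has 2 neighbors: 217, 907.
N(931) = {232, 882}, |N(931)| = 2.
N(614) = {131, 733}, |N(614)| = 2.
Regular of degree 2 on 85 vertices: connected 2-regular on 85 ⇒ C_{85}.
The 43 distinct eigenvalues: [2.0, 1.99454, 1.97818, 1.95102, 1.91321, 1.86494, 1.80649, 1.73818, 1.66037, 1.57349, 1.47802, 1.37447, 1.26342, 1.14547, 1.02126, 0.89148, 0.75682, 0.61803, 0.47587, 0.33111, 0.18454, 0.03696, -0.11082, -0.258, -0.40376, -0.54733, -0.6879, -0.82471, -0.95702, -1.08411, -1.20527, -1.31985, -1.42722, -1.5268, -1.61803, -1.70043, -1.77355, -1.83697, -1.89037, -1.93344, -1.96595, -1.98772, -1.99863].
Lovász: ϑ = −85(-2*cos(pi/85))/(2+-(-1)*2*cos(pi/85)) = 85*cos(pi/85)/(cos(pi/85) + 1).
Numerically 42.4854826.
42 ≤ 85*cos(pi/85)/(cos(pi/85) + 1) ≤ 43: both strict.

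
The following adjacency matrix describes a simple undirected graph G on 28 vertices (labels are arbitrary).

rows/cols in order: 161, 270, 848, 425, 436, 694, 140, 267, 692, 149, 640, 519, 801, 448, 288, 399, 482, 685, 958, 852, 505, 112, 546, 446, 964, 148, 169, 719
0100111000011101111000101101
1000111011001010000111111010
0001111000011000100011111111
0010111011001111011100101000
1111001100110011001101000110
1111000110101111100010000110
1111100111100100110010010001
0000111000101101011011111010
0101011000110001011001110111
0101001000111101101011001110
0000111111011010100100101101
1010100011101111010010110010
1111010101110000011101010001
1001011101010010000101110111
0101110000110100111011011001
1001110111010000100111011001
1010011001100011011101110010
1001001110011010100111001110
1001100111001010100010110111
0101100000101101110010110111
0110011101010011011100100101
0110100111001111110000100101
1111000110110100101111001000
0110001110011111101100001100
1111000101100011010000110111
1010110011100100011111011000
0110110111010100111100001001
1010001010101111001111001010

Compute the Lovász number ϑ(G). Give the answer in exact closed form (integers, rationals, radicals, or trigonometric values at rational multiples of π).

7

deg(112) = 15; N(112) = {270, 848, 436, 267, 692, 149, 801, 448, 288, 399, 482, 685, 546, 148, 719}.
deg(505) = 15; N(505) = {270, 848, 694, 140, 267, 149, 519, 288, 399, 685, 958, 852, 546, 148, 719}.
N(448) = {161, 425, 694, 140, 267, 149, 519, 288, 852, 112, 546, 446, 148, 169, 719}, |N(448)| = 15.
deg(425) = 15; N(425) = {848, 436, 694, 140, 692, 149, 801, 448, 288, 399, 685, 958, 852, 546, 964}.
G on 28 vertices is 15-regular; Kneser K(8,2) on C(8,2)=28 vertices.
The 3 distinct eigenvalues: [15.0, 1.0, -5.0].
Lovász: ϑ = −28(-5)/(15+-1*(-5)) = 7.
≈ 7.00000 (to 5 d.p.).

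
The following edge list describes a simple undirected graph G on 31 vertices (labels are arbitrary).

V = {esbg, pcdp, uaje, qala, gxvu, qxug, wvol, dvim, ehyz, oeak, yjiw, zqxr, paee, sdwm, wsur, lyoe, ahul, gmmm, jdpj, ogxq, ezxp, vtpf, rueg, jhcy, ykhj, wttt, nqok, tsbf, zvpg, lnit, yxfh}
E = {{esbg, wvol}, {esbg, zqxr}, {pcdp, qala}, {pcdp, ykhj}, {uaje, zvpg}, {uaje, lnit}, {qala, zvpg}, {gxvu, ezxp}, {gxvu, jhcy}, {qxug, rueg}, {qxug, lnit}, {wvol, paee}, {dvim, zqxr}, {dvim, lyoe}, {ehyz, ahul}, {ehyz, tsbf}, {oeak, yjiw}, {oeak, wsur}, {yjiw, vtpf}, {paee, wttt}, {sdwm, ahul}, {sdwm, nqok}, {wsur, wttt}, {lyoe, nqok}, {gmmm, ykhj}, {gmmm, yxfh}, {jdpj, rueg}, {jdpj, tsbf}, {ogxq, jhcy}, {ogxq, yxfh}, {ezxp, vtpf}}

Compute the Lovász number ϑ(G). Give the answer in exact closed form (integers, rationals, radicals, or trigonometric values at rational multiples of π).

31*cos(pi/31)/(cos(pi/31) + 1)

Vertex qala has 2 neighbors: pcdp, zvpg.
Vertex wttt has 2 neighbors: paee, wsur.
Vertex ogxq has 2 neighbors: jhcy, yxfh.
deg(zqxr) = 2; N(zqxr) = {esbg, dvim}.
deg(v) = 2 for all v (|V|=31); this is C_{31}, the 31-cycle.
spec(A) ≈ [2.0, 1.959, 1.838, 1.642, 1.378, 1.058, 0.695, 0.303, -0.101, -0.501, -0.881, -1.224, -1.518, -1.749, -1.908, -1.99] (distinct, 3 d.p.).
−31·(-2*cos(pi/31)) / ((2)−(-2*cos(pi/31))) = 31*cos(pi/31)/(cos(pi/31) + 1) = ϑ(G).
= 15.460135… (decimal).
α=15, χ(Ḡ)=16; ϑ=31*cos(pi/31)/(cos(pi/31) + 1) lies between (both strict).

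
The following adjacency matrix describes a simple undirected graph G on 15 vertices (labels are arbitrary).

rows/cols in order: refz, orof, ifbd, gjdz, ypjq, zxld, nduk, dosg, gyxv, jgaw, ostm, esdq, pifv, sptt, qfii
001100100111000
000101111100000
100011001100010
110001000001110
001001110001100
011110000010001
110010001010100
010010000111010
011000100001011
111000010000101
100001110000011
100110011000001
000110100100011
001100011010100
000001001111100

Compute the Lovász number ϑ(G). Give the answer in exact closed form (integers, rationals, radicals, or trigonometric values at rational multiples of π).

5

deg(dosg) = 6; N(dosg) = {orof, ypjq, jgaw, ostm, esdq, sptt}.
deg(gyxv) = 6; N(gyxv) = {orof, ifbd, nduk, esdq, sptt, qfii}.
deg(ostm) = 6; N(ostm) = {refz, zxld, nduk, dosg, sptt, qfii}.
deg(zxld) = 6; N(zxld) = {orof, ifbd, gjdz, ypjq, ostm, qfii}.
6-regular, N=15; this is K(6,2), the Kneser graph.
Distinct eigenvalues (to 3 d.p.): [6.0, 1.0, -3.0].
Lovász (edge-transitive): ϑ = −15·(-3)/((6)−(-3)) = 5.
Numerically 5.0000000.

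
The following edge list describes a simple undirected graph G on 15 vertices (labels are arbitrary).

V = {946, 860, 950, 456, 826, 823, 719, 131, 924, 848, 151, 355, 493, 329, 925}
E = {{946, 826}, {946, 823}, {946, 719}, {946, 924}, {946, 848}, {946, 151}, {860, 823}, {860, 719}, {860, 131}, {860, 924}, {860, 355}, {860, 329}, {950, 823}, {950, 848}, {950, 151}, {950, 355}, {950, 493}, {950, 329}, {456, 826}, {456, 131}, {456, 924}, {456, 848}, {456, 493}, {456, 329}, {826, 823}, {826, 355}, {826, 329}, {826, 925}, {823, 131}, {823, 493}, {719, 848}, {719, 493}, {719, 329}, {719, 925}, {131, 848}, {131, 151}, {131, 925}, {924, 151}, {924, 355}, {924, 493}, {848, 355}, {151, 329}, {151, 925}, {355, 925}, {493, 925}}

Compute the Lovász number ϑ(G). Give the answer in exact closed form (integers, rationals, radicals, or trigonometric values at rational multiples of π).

5

Vertex 456 has 6 neighbors: 826, 131, 924, 848, 493, 329.
Vertex 131 has 6 neighbors: 860, 456, 823, 848, 151, 925.
deg(719) = 6; N(719) = {946, 860, 848, 493, 329, 925}.
Vertex 950 has 6 neighbors: 823, 848, 151, 355, 493, 329.
Every vertex has degree 6 (N=15); Kneser K(6,2) on C(6,2)=15 vertices.
Distinct eigenvalues (to 6 d.p.): [6.0, 1.0, -3.0].
Lovász: ϑ = −15(-3)/(6+-1*(-3)) = 5.
= 5.000000… (decimal).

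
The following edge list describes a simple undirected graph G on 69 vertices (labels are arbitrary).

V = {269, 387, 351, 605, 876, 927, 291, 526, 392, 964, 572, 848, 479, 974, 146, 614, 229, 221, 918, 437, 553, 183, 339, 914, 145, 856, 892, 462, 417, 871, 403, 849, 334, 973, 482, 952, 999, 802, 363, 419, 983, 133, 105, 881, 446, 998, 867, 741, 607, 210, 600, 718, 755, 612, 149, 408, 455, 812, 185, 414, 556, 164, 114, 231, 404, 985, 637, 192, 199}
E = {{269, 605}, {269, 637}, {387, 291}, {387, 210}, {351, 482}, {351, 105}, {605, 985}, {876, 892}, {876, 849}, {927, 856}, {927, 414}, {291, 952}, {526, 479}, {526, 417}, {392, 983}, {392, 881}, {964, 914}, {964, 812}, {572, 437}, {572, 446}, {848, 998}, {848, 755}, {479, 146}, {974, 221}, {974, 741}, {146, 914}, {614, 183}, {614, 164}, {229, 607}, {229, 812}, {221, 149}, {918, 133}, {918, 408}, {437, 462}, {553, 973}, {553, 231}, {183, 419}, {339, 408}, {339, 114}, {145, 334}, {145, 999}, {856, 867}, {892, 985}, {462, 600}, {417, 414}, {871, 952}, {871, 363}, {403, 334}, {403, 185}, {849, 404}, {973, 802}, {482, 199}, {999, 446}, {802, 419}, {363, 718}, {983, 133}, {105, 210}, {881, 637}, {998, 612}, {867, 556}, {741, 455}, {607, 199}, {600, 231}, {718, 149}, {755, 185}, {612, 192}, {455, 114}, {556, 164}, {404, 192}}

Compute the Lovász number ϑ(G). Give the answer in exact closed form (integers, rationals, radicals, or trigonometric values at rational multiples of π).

69*cos(pi/69)/(cos(pi/69) + 1)

N(637) = {269, 881}, |N(637)| = 2.
N(973) = {553, 802}, |N(973)| = 2.
deg(812) = 2; N(812) = {964, 229}.
Vertex 612 has 2 neighbors: 998, 192.
deg(v) = 2 for all v (|V|=69); this is C_{69}, the 69-cycle.
The 35 distinct eigenvalues: [2.0, 1.991714, 1.966923, 1.925835, 1.868788, 1.796255, 1.708839, 1.607262, 1.492367, 1.365106, 1.226534, 1.077797, 0.92013, 0.754838, 0.583292, 0.406912, 0.22716, 0.045526, -0.136485, -0.317365, -0.495616, -0.669759, -0.838353, -1.0, -1.153361, -1.297164, -1.430219, -1.551423, -1.659771, -1.754365, -1.834423, -1.899279, -1.948398, -1.981372, -1.997927].
Lovász (edge-transitive): ϑ = −69·(-2*cos(pi/69))/((2)−(-2*cos(pi/69))) = 69*cos(pi/69)/(cos(pi/69) + 1).
ϑ(G) ≈ 34.4821141.
Lovász sandwich 34 ≤ 69*cos(pi/69)/(cos(pi/69) + 1) ≤ 35: both strict.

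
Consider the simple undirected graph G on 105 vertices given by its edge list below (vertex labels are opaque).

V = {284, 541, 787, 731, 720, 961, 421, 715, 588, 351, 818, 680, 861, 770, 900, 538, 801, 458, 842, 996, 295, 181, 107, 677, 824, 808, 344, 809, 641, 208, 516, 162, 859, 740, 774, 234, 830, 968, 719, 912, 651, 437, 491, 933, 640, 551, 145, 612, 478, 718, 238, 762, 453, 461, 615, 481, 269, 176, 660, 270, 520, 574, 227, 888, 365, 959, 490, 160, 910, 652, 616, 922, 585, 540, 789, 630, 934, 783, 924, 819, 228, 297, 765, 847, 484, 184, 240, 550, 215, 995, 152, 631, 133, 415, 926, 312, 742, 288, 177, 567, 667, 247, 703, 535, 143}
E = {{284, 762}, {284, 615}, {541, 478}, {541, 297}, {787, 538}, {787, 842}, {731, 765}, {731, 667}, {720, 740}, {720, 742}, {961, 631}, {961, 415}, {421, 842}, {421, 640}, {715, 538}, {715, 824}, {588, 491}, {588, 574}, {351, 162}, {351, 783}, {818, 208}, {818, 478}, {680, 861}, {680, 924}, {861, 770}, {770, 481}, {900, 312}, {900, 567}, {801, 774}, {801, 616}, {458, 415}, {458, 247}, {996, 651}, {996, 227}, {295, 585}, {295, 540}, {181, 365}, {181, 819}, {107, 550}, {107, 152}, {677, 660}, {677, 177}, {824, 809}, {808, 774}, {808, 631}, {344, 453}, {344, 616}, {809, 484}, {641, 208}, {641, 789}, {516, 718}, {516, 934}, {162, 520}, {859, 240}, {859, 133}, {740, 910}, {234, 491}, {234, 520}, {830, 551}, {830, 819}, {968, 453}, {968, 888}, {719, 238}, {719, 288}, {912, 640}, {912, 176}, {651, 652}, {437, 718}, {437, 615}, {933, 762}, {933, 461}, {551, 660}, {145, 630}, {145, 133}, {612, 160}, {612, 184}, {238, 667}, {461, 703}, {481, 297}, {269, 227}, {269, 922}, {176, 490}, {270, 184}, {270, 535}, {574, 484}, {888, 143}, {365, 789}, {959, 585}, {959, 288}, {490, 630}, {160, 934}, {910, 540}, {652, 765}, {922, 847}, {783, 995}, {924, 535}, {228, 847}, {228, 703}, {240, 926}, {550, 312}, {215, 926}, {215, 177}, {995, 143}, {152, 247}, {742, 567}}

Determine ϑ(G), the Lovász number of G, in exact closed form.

Vertex 774 has 2 neighbors: 801, 808.
N(284) = {762, 615}, |N(284)| = 2.
deg(680) = 2; N(680) = {861, 924}.
deg(297) = 2; N(297) = {541, 481}.
105-vertex 2-regular graph: connected 2-regular on 105 ⇒ C_{105}.
Distinct eigenvalues (to 3 d.p.): [2.0, 1.996, 1.986, 1.968, 1.943, 1.911, 1.872, 1.827, 1.775, 1.717, 1.652, 1.582, 1.506, 1.425, 1.338, 1.247, 1.151, 1.051, 0.948, 0.841, 0.731, 0.618, 0.503, 0.387, 0.268, 0.149, 0.03, -0.09, -0.209, -0.328, -0.445, -0.561, -0.675, -0.786, -0.895, -1.0, -1.102, -1.2, -1.293, -1.382, -1.466, -1.545, -1.618, -1.685, -1.747, -1.802, -1.851, -1.893, -1.928, -1.956, -1.978, -1.992, -1.999].
Lovász: ϑ = −105(-2*cos(pi/105))/(2+-(-1)*2*cos(pi/105)) = 105*cos(pi/105)/(cos(pi/105) + 1).
Numerically 52.48825.
Check 52 ≤ 105*cos(pi/105)/(cos(pi/105) + 1) ≤ 53: both strict.

105*cos(pi/105)/(cos(pi/105) + 1)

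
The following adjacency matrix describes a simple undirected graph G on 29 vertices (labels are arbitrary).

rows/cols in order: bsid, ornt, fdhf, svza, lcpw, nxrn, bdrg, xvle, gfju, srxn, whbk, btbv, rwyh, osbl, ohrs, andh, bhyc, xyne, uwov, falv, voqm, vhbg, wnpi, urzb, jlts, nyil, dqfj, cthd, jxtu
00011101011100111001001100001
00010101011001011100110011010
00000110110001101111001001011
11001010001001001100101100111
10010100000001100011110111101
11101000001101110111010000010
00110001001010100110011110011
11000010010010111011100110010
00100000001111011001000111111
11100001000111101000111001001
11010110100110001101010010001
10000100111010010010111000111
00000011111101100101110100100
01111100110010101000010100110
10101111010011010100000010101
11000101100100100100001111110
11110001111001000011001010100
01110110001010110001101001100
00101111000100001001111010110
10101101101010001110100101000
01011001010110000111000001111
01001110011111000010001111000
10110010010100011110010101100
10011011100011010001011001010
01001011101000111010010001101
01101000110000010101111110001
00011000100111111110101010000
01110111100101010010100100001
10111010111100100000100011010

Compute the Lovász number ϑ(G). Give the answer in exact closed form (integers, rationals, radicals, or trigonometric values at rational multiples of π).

Vertex svza has 14 neighbors: bsid, ornt, lcpw, bdrg, whbk, osbl, bhyc, xyne, voqm, wnpi, urzb, dqfj, cthd, jxtu.
deg(gfju) = 14; N(gfju) = {fdhf, whbk, btbv, rwyh, osbl, andh, bhyc, falv, urzb, jlts, nyil, dqfj, cthd, jxtu}.
deg(xvle) = 14; N(xvle) = {bsid, ornt, bdrg, srxn, rwyh, ohrs, andh, bhyc, uwov, falv, voqm, urzb, jlts, cthd}.
Vertex bhyc has 14 neighbors: bsid, ornt, fdhf, svza, xvle, gfju, srxn, whbk, osbl, uwov, falv, wnpi, jlts, dqfj.
G on 29 vertices is 14-regular; SR(29,14,6,7) — a Paley graph.
A has 3 distinct eigenvalues ≈ [14.0, 2.192582, -3.192582].
With N=29: ϑ(G) = 29·(-(-sqrt(29)/2 - 1/2))/(14−(-sqrt(29)/2 - 1/2)) = sqrt(29).
ϑ(G) ≈ 5.385165.

sqrt(29)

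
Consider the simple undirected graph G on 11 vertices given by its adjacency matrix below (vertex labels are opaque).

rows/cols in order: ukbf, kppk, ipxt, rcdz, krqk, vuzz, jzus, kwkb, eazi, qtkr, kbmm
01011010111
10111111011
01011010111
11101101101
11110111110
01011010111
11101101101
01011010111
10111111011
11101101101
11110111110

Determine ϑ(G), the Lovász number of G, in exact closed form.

Vertex eazi has 9 neighbors: ukbf, ipxt, rcdz, krqk, vuzz, jzus, kwkb, qtkr, kbmm.
deg(krqk) = 9; N(krqk) = {ukbf, kppk, ipxt, rcdz, vuzz, jzus, kwkb, eazi, qtkr}.
N(kwkb) = {kppk, rcdz, krqk, jzus, eazi, qtkr, kbmm}, |N(kwkb)| = 7.
N(jzus) = {ukbf, kppk, ipxt, krqk, vuzz, kwkb, eazi, kbmm}, |N(jzus)| = 8.
Complete multipartite on [4, 3, 2, 2]: sandwich collapses at ϑ=4.
ϑ(G) ≈ 4.0000000.
α=4, χ(Ḡ)=4; ϑ=4 lies between (collapsed).

4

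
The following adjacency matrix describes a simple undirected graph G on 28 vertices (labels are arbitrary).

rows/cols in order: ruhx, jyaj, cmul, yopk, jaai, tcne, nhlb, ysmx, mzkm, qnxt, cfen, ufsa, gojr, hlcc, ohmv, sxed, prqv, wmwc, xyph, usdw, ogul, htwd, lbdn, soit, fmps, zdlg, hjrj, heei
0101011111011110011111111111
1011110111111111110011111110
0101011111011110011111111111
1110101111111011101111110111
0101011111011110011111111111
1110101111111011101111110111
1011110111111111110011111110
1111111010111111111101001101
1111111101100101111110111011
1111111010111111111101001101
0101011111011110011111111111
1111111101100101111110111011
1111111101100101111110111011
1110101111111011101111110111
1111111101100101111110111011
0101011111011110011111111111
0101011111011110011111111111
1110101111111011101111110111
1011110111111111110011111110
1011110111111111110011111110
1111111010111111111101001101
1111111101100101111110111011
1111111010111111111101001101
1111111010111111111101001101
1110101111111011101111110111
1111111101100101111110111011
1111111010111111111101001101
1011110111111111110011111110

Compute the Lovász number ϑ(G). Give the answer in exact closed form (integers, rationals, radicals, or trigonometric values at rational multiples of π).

deg(ruhx) = 22; N(ruhx) = {jyaj, yopk, tcne, nhlb, ysmx, mzkm, qnxt, ufsa, gojr, hlcc, ohmv, wmwc, xyph, usdw, ogul, htwd, lbdn, soit, fmps, zdlg, hjrj, heei}.
deg(fmps) = 23; N(fmps) = {ruhx, jyaj, cmul, jaai, nhlb, ysmx, mzkm, qnxt, cfen, ufsa, gojr, ohmv, sxed, prqv, xyph, usdw, ogul, htwd, lbdn, soit, zdlg, hjrj, heei}.
N(cmul) = {jyaj, yopk, tcne, nhlb, ysmx, mzkm, qnxt, ufsa, gojr, hlcc, ohmv, wmwc, xyph, usdw, ogul, htwd, lbdn, soit, fmps, zdlg, hjrj, heei}, |N(cmul)| = 22.
Vertex usdw has 23 neighbors: ruhx, cmul, yopk, jaai, tcne, ysmx, mzkm, qnxt, cfen, ufsa, gojr, hlcc, ohmv, sxed, prqv, wmwc, ogul, htwd, lbdn, soit, fmps, zdlg, hjrj.
Complete multipartite on [6, 6, 6, 5, 5]: sandwich collapses at ϑ=6.
ϑ(G) ≈ 6.000000000.
Check 6 ≤ 6 ≤ 6: collapsed.

6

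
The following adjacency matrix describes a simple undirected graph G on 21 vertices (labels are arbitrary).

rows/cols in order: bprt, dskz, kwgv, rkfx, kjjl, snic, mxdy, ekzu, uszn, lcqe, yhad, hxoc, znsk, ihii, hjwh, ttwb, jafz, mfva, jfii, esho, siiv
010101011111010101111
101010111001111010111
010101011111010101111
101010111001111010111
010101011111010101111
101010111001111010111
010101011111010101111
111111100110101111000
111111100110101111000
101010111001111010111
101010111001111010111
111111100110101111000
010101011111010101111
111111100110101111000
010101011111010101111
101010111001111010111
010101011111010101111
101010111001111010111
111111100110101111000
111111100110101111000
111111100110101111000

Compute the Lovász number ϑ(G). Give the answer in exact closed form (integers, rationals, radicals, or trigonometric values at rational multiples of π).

7

Vertex kjjl has 14 neighbors: dskz, rkfx, snic, ekzu, uszn, lcqe, yhad, hxoc, ihii, ttwb, mfva, jfii, esho, siiv.
deg(snic) = 14; N(snic) = {bprt, kwgv, kjjl, mxdy, ekzu, uszn, hxoc, znsk, ihii, hjwh, jafz, jfii, esho, siiv}.
Vertex uszn has 14 neighbors: bprt, dskz, kwgv, rkfx, kjjl, snic, mxdy, lcqe, yhad, znsk, hjwh, ttwb, jafz, mfva.
deg(yhad) = 14; N(yhad) = {bprt, kwgv, kjjl, mxdy, ekzu, uszn, hxoc, znsk, ihii, hjwh, jafz, jfii, esho, siiv}.
G = K_{7,7,7}: α = 7 = χ(Ḡ), so ϑ = 7.
Numerically 7.00000.
α=7, χ(Ḡ)=7; ϑ=7 lies between (collapsed).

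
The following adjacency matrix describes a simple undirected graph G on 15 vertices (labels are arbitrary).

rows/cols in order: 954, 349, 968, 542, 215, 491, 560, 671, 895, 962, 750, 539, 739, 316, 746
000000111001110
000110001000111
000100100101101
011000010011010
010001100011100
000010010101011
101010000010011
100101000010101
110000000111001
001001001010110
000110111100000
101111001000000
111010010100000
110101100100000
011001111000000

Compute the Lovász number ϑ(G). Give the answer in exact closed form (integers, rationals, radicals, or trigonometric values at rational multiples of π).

5

N(491) = {215, 671, 962, 539, 316, 746}, |N(491)| = 6.
Vertex 349 has 6 neighbors: 542, 215, 895, 739, 316, 746.
Vertex 746 has 6 neighbors: 349, 968, 491, 560, 671, 895.
N(215) = {349, 491, 560, 750, 539, 739}, |N(215)| = 6.
6-regular, N=15; Kneser-type, 2-subsets of [6].
spec(A) ≈ [6.0, 1.0, -3.0] (distinct, 6 d.p.).
With N=15: ϑ(G) = 15·(-1*(-3))/(6−(-3)) = 5.
Numerically 5.00000000.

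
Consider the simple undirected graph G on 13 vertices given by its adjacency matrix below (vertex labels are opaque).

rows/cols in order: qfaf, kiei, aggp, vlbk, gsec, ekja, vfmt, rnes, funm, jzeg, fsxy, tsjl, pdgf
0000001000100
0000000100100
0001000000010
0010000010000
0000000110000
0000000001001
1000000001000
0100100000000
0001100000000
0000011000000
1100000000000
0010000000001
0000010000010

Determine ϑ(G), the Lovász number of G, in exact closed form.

13*cos(pi/13)/(cos(pi/13) + 1)

deg(tsjl) = 2; N(tsjl) = {aggp, pdgf}.
Vertex ekja has 2 neighbors: jzeg, pdgf.
N(jzeg) = {ekja, vfmt}, |N(jzeg)| = 2.
deg(vfmt) = 2; N(vfmt) = {qfaf, jzeg}.
13-vertex 2-regular graph: a single 13-cycle (edge-transitive).
Distinct eigenvalues (to 4 d.p.): [2.0, 1.7709, 1.1361, 0.2411, -0.7092, -1.497, -1.9419].
Lovász (edge-transitive): ϑ = −13·(-2*cos(pi/13))/((2)−(-2*cos(pi/13))) = 13*cos(pi/13)/(cos(pi/13) + 1).
Numerically 6.4041686.
Sandwich: α(G)=6 ≤ ϑ(G)=13*cos(pi/13)/(cos(pi/13) + 1) ≤ χ(Ḡ)=7 (both strict).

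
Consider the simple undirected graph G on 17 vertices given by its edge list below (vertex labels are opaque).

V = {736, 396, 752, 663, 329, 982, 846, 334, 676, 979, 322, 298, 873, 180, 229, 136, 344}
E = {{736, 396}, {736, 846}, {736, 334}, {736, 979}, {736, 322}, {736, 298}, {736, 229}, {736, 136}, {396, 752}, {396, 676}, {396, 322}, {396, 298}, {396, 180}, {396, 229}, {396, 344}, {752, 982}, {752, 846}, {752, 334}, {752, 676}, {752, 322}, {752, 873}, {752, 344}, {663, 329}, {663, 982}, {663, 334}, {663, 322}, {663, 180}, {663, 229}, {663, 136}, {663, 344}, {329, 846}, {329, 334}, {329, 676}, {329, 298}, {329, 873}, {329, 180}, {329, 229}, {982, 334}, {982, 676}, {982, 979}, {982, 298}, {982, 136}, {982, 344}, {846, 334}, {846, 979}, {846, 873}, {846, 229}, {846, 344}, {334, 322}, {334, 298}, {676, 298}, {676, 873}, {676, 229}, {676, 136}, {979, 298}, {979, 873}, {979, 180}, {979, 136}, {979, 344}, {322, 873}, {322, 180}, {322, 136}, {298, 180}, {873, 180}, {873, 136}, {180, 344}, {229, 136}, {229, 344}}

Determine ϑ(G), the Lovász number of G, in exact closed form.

Vertex 136 has 8 neighbors: 736, 663, 982, 676, 979, 322, 873, 229.
deg(322) = 8; N(322) = {736, 396, 752, 663, 334, 873, 180, 136}.
Vertex 846 has 8 neighbors: 736, 752, 329, 334, 979, 873, 229, 344.
Vertex 752 has 8 neighbors: 396, 982, 846, 334, 676, 322, 873, 344.
G on 17 vertices is 8-regular; strongly regular (17,8,3,4).
Distinct eigenvalues (to 4 d.p.): [8.0, 1.5616, -2.5616].
Lovász: ϑ = −17(-sqrt(17)/2 - 1/2)/(8+-(-sqrt(17)/2 - 1/2)) = sqrt(17).
≈ 4.12311 (to 5 d.p.).

sqrt(17)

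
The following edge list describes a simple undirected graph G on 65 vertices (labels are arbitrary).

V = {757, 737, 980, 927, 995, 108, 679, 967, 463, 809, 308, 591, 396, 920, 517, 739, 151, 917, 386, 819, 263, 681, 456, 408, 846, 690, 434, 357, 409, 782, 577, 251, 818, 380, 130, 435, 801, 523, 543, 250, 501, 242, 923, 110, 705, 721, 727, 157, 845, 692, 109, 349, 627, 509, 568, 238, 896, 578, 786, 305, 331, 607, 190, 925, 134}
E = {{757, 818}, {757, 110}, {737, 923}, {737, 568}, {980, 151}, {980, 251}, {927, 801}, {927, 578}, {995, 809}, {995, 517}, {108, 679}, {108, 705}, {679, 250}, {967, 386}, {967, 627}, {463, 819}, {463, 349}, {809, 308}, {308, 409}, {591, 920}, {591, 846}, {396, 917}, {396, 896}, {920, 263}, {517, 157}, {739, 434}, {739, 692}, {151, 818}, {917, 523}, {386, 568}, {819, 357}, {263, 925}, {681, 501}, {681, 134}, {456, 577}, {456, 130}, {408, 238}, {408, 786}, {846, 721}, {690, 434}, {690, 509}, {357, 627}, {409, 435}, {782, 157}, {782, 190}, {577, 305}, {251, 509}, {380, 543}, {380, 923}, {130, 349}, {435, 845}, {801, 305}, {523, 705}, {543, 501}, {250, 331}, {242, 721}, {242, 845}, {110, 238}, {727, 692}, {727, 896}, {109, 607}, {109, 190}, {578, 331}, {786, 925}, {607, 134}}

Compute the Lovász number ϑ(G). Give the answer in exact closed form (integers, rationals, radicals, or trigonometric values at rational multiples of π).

65*cos(pi/65)/(cos(pi/65) + 1)

N(782) = {157, 190}, |N(782)| = 2.
deg(308) = 2; N(308) = {809, 409}.
N(380) = {543, 923}, |N(380)| = 2.
N(578) = {927, 331}, |N(578)| = 2.
Every vertex has degree 2 (N=65); a single 65-cycle (edge-transitive).
The 33 distinct eigenvalues: [2.0, 1.99066, 1.96274, 1.91649, 1.85235, 1.77091, 1.67294, 1.55935, 1.4312, 1.28968, 1.13613, 0.97197, 0.79873, 0.61803, 0.43157, 0.24107, 0.04833, -0.14487, -0.33671, -0.52541, -0.70921, -0.88638, -1.05528, -1.21433, -1.36203, -1.49702, -1.61803, -1.72394, -1.81375, -1.88662, -1.94188, -1.97901, -1.99766].
With N=65: ϑ(G) = 65·(-(-1)*2*cos(pi/65))/(2−(-2*cos(pi/65))) = 65*cos(pi/65)/(cos(pi/65) + 1).
ϑ(G) ≈ 32.481012600.
α=32, χ(Ḡ)=33; ϑ=65*cos(pi/65)/(cos(pi/65) + 1) lies between (both strict).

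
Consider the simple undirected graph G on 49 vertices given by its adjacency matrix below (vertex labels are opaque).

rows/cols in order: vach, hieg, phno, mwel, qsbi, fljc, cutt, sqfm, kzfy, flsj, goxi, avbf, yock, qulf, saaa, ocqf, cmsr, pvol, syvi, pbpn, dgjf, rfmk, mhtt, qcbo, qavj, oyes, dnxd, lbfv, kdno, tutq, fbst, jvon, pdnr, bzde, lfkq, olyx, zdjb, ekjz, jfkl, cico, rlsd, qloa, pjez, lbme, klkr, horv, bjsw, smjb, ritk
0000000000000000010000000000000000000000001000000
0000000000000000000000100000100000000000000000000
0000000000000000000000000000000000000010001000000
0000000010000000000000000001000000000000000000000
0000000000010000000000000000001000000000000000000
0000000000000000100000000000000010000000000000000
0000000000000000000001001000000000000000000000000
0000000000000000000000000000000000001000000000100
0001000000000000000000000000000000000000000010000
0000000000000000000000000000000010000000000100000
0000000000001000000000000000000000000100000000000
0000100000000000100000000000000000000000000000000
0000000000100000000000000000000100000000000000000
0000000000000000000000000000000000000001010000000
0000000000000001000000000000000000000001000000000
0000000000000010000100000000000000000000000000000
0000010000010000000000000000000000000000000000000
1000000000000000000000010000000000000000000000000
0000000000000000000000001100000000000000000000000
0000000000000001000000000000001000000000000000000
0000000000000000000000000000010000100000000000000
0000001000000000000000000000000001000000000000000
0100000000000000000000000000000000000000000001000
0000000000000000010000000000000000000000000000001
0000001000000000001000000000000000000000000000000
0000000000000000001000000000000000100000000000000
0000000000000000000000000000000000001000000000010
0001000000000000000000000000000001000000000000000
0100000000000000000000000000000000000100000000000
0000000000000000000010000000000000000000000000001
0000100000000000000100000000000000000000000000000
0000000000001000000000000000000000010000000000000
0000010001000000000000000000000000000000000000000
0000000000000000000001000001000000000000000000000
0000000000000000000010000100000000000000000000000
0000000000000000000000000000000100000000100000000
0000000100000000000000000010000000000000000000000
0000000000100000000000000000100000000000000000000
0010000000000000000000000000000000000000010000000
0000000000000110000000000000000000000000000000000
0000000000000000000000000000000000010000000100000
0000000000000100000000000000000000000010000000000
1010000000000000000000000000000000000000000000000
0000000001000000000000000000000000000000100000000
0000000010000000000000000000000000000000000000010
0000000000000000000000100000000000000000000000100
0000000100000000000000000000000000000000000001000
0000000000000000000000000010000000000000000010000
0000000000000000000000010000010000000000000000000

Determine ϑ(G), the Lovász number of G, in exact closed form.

Vertex sqfm has 2 neighbors: zdjb, bjsw.
N(olyx) = {jvon, rlsd}, |N(olyx)| = 2.
N(ocqf) = {saaa, pbpn}, |N(ocqf)| = 2.
Vertex rlsd has 2 neighbors: olyx, lbme.
Regular of degree 2 on 49 vertices: a single 49-cycle (edge-transitive).
spec(A) ≈ [2.0, 1.984, 1.935, 1.854, 1.743, 1.603, 1.437, 1.247, 1.037, 0.81, 0.569, 0.319, 0.064, -0.192, -0.445, -0.691, -0.925, -1.144, -1.345, -1.523, -1.676, -1.802, -1.898, -1.963, -1.996] (distinct, 3 d.p.).
With N=49: ϑ(G) = 49·(-(-1)*2*cos(pi/49))/(2−(-2*cos(pi/49))) = 49*cos(pi/49)/(cos(pi/49) + 1).
≈ 24.4748 (to 4 d.p.).
Sandwich: α(G)=24 ≤ ϑ(G)=49*cos(pi/49)/(cos(pi/49) + 1) ≤ χ(Ḡ)=25 (both strict).

49*cos(pi/49)/(cos(pi/49) + 1)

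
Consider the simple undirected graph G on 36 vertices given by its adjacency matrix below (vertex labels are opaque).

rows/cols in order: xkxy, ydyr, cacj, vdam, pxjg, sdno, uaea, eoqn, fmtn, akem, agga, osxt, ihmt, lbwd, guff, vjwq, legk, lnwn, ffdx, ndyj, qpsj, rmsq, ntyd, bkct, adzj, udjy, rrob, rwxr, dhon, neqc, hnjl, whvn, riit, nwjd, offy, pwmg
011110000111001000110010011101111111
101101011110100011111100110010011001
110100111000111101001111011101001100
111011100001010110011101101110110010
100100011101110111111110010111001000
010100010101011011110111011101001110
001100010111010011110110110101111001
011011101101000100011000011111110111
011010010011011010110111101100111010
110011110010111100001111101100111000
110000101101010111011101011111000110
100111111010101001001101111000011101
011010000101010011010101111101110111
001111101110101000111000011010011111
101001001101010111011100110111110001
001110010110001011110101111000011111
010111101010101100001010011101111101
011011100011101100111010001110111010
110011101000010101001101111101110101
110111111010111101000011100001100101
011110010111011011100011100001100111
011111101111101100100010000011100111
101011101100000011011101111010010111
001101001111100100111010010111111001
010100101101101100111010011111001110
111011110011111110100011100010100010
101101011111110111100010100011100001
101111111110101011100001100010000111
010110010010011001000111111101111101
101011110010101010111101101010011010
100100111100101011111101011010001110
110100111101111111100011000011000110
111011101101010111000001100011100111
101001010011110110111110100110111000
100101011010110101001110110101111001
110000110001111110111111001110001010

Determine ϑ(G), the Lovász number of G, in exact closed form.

8

deg(offy) = 21; N(offy) = {xkxy, vdam, sdno, eoqn, fmtn, agga, ihmt, lbwd, vjwq, lnwn, qpsj, rmsq, ntyd, adzj, udjy, rwxr, neqc, hnjl, whvn, riit, pwmg}.
Vertex whvn has 21 neighbors: xkxy, ydyr, vdam, uaea, eoqn, fmtn, akem, osxt, ihmt, lbwd, guff, vjwq, legk, lnwn, ffdx, ntyd, bkct, dhon, neqc, nwjd, offy.
deg(pwmg) = 21; N(pwmg) = {xkxy, ydyr, uaea, eoqn, osxt, ihmt, lbwd, guff, vjwq, legk, ffdx, ndyj, qpsj, rmsq, ntyd, bkct, rrob, rwxr, dhon, riit, offy}.
Vertex dhon has 21 neighbors: ydyr, vdam, pxjg, eoqn, agga, lbwd, guff, lnwn, rmsq, ntyd, bkct, adzj, udjy, rrob, rwxr, neqc, hnjl, whvn, riit, nwjd, pwmg.
21-regular, N=36; this is K(9,2), the Kneser graph.
The 3 distinct eigenvalues: [21.0, 1.0, -6.0].
ϑ = −N·λ_min/(λ_max−λ_min) = −36·(-6)/(21−(-6)) = 8.
Numerically 8.000000000.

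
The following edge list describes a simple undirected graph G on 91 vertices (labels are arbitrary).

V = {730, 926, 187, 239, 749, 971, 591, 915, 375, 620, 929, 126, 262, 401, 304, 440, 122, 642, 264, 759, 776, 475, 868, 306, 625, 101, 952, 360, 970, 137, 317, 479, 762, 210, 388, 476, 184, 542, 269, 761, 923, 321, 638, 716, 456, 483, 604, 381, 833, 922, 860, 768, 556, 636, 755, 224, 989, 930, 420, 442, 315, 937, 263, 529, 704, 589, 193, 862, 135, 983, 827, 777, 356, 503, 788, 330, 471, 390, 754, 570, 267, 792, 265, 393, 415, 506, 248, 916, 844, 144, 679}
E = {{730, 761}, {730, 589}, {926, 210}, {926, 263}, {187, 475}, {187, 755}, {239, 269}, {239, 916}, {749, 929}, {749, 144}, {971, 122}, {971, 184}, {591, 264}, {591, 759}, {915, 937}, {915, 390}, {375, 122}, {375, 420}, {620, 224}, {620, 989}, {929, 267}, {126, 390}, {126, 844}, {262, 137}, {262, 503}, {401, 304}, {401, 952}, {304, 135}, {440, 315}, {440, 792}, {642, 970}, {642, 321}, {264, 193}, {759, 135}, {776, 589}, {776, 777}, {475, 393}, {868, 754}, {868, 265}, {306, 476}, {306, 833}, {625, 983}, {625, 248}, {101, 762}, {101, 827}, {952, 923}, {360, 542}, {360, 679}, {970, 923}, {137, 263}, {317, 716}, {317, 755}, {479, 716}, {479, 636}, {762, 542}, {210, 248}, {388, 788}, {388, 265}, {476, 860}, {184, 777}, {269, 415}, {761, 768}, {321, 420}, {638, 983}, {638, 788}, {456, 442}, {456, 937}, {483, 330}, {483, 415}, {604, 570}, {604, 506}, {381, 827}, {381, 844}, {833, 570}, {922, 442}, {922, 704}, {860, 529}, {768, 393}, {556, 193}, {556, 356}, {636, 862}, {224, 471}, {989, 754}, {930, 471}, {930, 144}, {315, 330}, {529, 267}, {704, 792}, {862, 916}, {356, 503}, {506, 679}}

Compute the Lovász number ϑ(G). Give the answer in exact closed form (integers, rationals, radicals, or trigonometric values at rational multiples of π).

91*cos(pi/91)/(cos(pi/91) + 1)

Vertex 915 has 2 neighbors: 937, 390.
N(529) = {860, 267}, |N(529)| = 2.
N(759) = {591, 135}, |N(759)| = 2.
Vertex 210 has 2 neighbors: 926, 248.
G on 91 vertices is 2-regular; this is C_{91}, the 91-cycle.
The 46 distinct eigenvalues: [2.0, 1.9952, 1.981, 1.9572, 1.9242, 1.882, 1.8308, 1.7709, 1.7026, 1.6261, 1.5419, 1.4504, 1.3519, 1.247, 1.1361, 1.0199, 0.8987, 0.7733, 0.6442, 0.5121, 0.3775, 0.2411, 0.1035, -0.0345, -0.1724, -0.3095, -0.445, -0.5785, -0.7092, -0.8365, -0.9599, -1.0786, -1.1923, -1.3002, -1.402, -1.497, -1.585, -1.6653, -1.7378, -1.8019, -1.8575, -1.9042, -1.9419, -1.9703, -1.9893, -1.9988].
Lovász (edge-transitive): ϑ = −91·(-2*cos(pi/91))/((2)−(-2*cos(pi/91))) = 91*cos(pi/91)/(cos(pi/91) + 1).
ϑ(G) ≈ 45.4864402.
Sandwich: α(G)=45 ≤ ϑ(G)=91*cos(pi/91)/(cos(pi/91) + 1) ≤ χ(Ḡ)=46 (both strict).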